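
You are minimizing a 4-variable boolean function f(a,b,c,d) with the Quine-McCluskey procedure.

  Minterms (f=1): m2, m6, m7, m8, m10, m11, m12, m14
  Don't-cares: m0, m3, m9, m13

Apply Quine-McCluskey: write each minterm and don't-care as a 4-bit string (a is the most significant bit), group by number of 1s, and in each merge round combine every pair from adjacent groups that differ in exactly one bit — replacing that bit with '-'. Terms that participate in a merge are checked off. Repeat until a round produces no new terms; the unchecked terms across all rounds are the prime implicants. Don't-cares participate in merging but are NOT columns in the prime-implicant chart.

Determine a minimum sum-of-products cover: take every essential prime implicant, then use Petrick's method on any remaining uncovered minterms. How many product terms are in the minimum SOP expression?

size-2^0 implicants → 0000(✓)  0010(✓)  0011(✓)  0110(✓)  0111(✓)  1000(✓)  1001(✓)  1010(✓)  1011(✓)  1100(✓)  1101(✓)  1110(✓)
size-2^1 implicants → -000(✓)  -010(✓)  -011(✓)  -110(✓)  0-10(✓)  0-11(✓)  00-0(✓)  001-(✓)  011-(✓)  1-00(✓)  1-01(✓)  1-10(✓)  10-0(✓)  10-1(✓)  100-(✓)  101-(✓)  11-0(✓)  110-(✓)
size-2^2 implicants → --10  -0-0  -01-  0-1-  1--0  1-0-  10--
Unchecked terms (primes): --10, -0-0, -01-, 0-1-, 1--0, 1-0-, 10--
Minterm coverage:
  m2 ⊆ --10,-0-0,-01-,0-1-
  m6 ⊆ --10,0-1-
  m7 ⊆ 0-1- [E]
  m8 ⊆ -0-0,1--0,1-0-,10--
  m10 ⊆ --10,-0-0,-01-,1--0,10--
  m11 ⊆ -01-,10--
  m12 ⊆ 1--0,1-0-
  m14 ⊆ --10,1--0
E = {0-1-}
Petrick residual → -01-, 1--0
Cover = b'c + a'c + ad'  |cover|=3

3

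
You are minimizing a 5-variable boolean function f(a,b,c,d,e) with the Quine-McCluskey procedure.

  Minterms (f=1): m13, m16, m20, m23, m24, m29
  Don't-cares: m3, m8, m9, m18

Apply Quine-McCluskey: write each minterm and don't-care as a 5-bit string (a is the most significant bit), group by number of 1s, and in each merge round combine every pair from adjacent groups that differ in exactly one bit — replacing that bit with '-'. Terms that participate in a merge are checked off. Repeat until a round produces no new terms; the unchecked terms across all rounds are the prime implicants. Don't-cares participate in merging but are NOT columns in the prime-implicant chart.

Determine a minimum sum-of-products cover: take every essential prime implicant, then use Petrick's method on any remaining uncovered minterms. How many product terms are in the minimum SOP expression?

4

size-2^0 implicants → 00011  01000(✓)  01001(✓)  01101(✓)  10000(✓)  10010(✓)  10100(✓)  10111  11000(✓)  11101(✓)
size-2^1 implicants → -1000  -1101  01-01  0100-  1-000  10-00  100-0
Unchecked terms (primes): -1000, -1101, 00011, 01-01, 0100-, 1-000, 10-00, 100-0, 10111
Minterm coverage:
  m13 ⊆ -1101,01-01
  m16 ⊆ 1-000,10-00,100-0
  m20 ⊆ 10-00 [E]
  m23 ⊆ 10111 [E]
  m24 ⊆ -1000,1-000
  m29 ⊆ -1101 [E]
E = {-1101, 10-00, 10111}
Petrick residual → -1000
Cover = bc'd'e' + bcd'e + ab'd'e' + ab'cde  |cover|=4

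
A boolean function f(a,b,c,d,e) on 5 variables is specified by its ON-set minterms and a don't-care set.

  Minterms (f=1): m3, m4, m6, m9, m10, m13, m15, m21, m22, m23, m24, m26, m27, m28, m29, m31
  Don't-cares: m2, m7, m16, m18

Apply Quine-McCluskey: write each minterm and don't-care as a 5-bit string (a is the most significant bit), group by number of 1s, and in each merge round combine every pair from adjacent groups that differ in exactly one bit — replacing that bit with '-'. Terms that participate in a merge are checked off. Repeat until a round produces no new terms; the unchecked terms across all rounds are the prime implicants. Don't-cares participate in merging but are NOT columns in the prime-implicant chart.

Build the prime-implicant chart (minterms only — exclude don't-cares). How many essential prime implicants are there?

[col 0] 00010*, 00011*, 00100*, 00110*, 00111*, 01001*, 01010*, 01101*, 01111*, 10000*, 10010*, 10101*, 10110*, 10111*, 11000*, 11010*, 11011*, 11100*, 11101*, 11111*
[col 1] -0010*, -0110*, -0111*, -1010*, -1101*, -1111*, 0-010*, 0-111*, 00-10*, 00-11*, 0001-*, 001-0, 0011-*, 01-01, 011-1*, 1-000*, 1-010*, 1-101*, 1-111*, 10-10*, 100-0*, 101-1*, 1011-*, 11-00, 11-11, 110-0*, 1101-, 111-1*, 1110-
[col 2] --010, --111, -0-10, -011-, -11-1, 00-1-, 1-0-0, 1-1-1
Prime implicants: --010, --111, -0-10, -011-, -11-1, 00-1-, 001-0, 01-01, 1-0-0, 1-1-1, 11-00, 11-11, 1101-, 1110-
PI chart (minterm → PIs covering it):
  3 | 00-1-  (sole → essential)
  4 | 001-0  (sole → essential)
  6 | -0-10,-011-,00-1-,001-0
  9 | 01-01  (sole → essential)
  10 | --010  (sole → essential)
  13 | -11-1,01-01
  15 | --111,-11-1
  21 | 1-1-1  (sole → essential)
  22 | -0-10,-011-
  23 | --111,-011-,1-1-1
  24 | 1-0-0,11-00
  26 | --010,1-0-0,1101-
  27 | 11-11,1101-
  28 | 11-00,1110-
  29 | -11-1,1-1-1,1110-
  31 | --111,-11-1,1-1-1,11-11
Essential prime implicants: --010, 00-1-, 001-0, 01-01, 1-1-1

5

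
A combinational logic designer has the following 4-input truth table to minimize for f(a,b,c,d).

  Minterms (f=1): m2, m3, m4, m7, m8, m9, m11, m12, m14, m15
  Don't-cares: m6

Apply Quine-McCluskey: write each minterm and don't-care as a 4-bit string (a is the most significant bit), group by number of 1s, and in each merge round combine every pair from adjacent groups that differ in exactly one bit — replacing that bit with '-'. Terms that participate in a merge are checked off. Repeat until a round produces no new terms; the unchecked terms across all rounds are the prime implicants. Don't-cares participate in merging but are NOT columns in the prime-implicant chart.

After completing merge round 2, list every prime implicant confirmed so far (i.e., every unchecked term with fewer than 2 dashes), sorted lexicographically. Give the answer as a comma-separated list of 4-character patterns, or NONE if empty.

1-00, 10-1, 100-

size-2^0 implicants → 0010(✓)  0011(✓)  0100(✓)  0110(✓)  0111(✓)  1000(✓)  1001(✓)  1011(✓)  1100(✓)  1110(✓)  1111(✓)
size-2^1 implicants → -011(✓)  -100(✓)  -110(✓)  -111(✓)  0-10(✓)  0-11(✓)  001-(✓)  01-0(✓)  011-(✓)  1-00  1-11(✓)  10-1  100-  11-0(✓)  111-(✓)
size-2^2 implicants → --11  -1-0  -11-  0-1-
Unchecked terms (primes): --11, -1-0, -11-, 0-1-, 1-00, 10-1, 100-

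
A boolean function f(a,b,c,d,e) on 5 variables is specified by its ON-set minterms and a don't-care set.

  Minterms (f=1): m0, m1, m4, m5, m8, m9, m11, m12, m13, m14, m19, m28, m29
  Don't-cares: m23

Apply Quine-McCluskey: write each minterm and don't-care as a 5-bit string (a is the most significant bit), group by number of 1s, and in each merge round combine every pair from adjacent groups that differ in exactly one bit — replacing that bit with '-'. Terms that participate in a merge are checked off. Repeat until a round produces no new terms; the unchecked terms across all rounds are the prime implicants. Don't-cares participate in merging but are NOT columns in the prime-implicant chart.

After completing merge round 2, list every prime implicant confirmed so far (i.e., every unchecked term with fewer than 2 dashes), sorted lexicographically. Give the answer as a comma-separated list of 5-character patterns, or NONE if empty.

010-1, 011-0, 10-11

size-2^0 implicants → 00000(✓)  00001(✓)  00100(✓)  00101(✓)  01000(✓)  01001(✓)  01011(✓)  01100(✓)  01101(✓)  01110(✓)  10011(✓)  10111(✓)  11100(✓)  11101(✓)
size-2^1 implicants → -1100(✓)  -1101(✓)  0-000(✓)  0-001(✓)  0-100(✓)  0-101(✓)  00-00(✓)  00-01(✓)  0000-(✓)  0010-(✓)  01-00(✓)  01-01(✓)  010-1  0100-(✓)  011-0  0110-(✓)  10-11  1110-(✓)
size-2^2 implicants → -110-  0--00(✓)  0--01(✓)  0-00-(✓)  0-10-(✓)  00-0-(✓)  01-0-(✓)
size-2^3 implicants → 0--0-
Unchecked terms (primes): -110-, 0--0-, 010-1, 011-0, 10-11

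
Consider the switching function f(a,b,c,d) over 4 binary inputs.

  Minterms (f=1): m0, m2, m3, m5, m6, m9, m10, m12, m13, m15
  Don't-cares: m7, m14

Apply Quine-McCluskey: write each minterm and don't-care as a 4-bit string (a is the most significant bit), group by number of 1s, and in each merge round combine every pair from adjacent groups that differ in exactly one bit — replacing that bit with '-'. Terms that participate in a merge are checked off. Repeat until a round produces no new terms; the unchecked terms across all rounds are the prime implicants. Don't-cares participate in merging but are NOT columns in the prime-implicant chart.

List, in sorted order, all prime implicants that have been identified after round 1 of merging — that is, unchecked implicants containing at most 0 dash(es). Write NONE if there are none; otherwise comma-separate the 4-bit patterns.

size-2^0 implicants → 0000(✓)  0010(✓)  0011(✓)  0101(✓)  0110(✓)  0111(✓)  1001(✓)  1010(✓)  1100(✓)  1101(✓)  1110(✓)  1111(✓)
size-2^1 implicants → -010(✓)  -101(✓)  -110(✓)  -111(✓)  0-10(✓)  0-11(✓)  00-0  001-(✓)  01-1(✓)  011-(✓)  1-01  1-10(✓)  11-0(✓)  11-1(✓)  110-(✓)  111-(✓)
size-2^2 implicants → --10  -1-1  -11-  0-1-  11--
Unchecked terms (primes): --10, -1-1, -11-, 0-1-, 00-0, 1-01, 11--

NONE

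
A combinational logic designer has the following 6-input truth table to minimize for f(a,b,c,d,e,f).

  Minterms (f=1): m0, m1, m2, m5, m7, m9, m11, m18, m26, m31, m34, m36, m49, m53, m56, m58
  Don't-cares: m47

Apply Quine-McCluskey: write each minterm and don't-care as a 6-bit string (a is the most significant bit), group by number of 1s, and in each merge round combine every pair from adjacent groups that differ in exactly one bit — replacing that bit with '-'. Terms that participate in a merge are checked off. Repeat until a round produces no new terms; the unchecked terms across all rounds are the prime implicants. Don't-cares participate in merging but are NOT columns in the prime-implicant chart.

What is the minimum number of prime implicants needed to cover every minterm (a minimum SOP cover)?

9

Round 0: 000000✓ 000001✓ 000010✓ 000101✓ 000111✓ 001001✓ 001011✓ 010010✓ 011010✓ 011111 100010✓ 100100 101111 110001✓ 110101✓ 111000✓ 111010✓
Round 1: -00010 -11010 0-0010 00-001 000-01 0000-0 00000- 0001-1 0010-1 01-010 110-01 1110-0
PIs = {-00010, -11010, 0-0010, 00-001, 000-01, 0000-0, 00000-, 0001-1, 0010-1, 01-010, 011111, 100100, 101111, 110-01, 1110-0}
Coverage chart:
  m0: 0000-0,00000-
  m1: 00-001,000-01,00000-
  m2: -00010,0-0010,0000-0
  m5: 000-01,0001-1
  m7: 0001-1 ←essential
  m9: 00-001,0010-1
  m11: 0010-1 ←essential
  m18: 0-0010,01-010
  m26: -11010,01-010
  m31: 011111 ←essential
  m34: -00010 ←essential
  m36: 100100 ←essential
  m49: 110-01 ←essential
  m53: 110-01 ←essential
  m56: 1110-0 ←essential
  m58: -11010,1110-0
Essential: -00010, 0001-1, 0010-1, 011111, 100100, 110-01, 1110-0
Petrick residual → 00000-, 01-010
Min cover (9 terms): b'c'd'ef' + a'b'c'd'e' + a'b'c'df + a'b'cd'f + a'bd'ef' + a'bcdef + ab'c'de'f' + abc'e'f + abcd'f'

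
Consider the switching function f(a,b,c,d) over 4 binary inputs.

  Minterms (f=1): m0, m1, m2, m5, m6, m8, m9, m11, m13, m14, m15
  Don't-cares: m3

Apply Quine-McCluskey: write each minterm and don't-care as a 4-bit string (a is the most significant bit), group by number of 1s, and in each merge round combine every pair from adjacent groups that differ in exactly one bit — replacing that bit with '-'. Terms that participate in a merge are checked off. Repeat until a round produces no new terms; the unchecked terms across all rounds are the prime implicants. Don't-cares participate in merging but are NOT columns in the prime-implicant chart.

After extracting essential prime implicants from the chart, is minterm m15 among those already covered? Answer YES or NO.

[col 0] 0000*, 0001*, 0010*, 0011*, 0101*, 0110*, 1000*, 1001*, 1011*, 1101*, 1110*, 1111*
[col 1] -000*, -001*, -011*, -101*, -110, 0-01*, 0-10, 00-0*, 00-1*, 000-*, 001-*, 1-01*, 1-11*, 10-1*, 100-*, 11-1*, 111-
[col 2] --01, -0-1, -00-, 00--, 1--1
Prime implicants: --01, -0-1, -00-, -110, 0-10, 00--, 1--1, 111-
PI chart (minterm → PIs covering it):
  0 | -00-,00--
  1 | --01,-0-1,-00-,00--
  2 | 0-10,00--
  5 | --01  (sole → essential)
  6 | -110,0-10
  8 | -00-  (sole → essential)
  9 | --01,-0-1,-00-,1--1
  11 | -0-1,1--1
  13 | --01,1--1
  14 | -110,111-
  15 | 1--1,111-
Essential prime implicants: --01, -00-

NO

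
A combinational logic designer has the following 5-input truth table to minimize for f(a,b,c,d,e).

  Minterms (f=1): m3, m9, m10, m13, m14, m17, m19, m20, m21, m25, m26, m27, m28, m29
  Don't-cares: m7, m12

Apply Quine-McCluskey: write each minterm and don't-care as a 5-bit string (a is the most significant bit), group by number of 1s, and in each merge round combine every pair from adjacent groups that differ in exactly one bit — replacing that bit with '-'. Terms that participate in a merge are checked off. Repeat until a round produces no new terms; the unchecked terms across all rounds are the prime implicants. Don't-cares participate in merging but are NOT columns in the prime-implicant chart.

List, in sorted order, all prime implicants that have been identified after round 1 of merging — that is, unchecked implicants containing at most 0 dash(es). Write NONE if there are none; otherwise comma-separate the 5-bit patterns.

Round 0: 00011✓ 00111✓ 01001✓ 01010✓ 01100✓ 01101✓ 01110✓ 10001✓ 10011✓ 10100✓ 10101✓ 11001✓ 11010✓ 11011✓ 11100✓ 11101✓
Round 1: -0011 -1001✓ -1010 -1100✓ -1101✓ 00-11 01-01✓ 01-10 011-0 0110-✓ 1-001✓ 1-011✓ 1-100✓ 1-101✓ 10-01✓ 100-1✓ 1010-✓ 11-01✓ 110-1✓ 1101- 1110-✓
Round 2: -1-01 -110- 1--01 1-0-1 1-10-
PIs = {-0011, -1-01, -1010, -110-, 00-11, 01-10, 011-0, 1--01, 1-0-1, 1-10-, 1101-}

NONE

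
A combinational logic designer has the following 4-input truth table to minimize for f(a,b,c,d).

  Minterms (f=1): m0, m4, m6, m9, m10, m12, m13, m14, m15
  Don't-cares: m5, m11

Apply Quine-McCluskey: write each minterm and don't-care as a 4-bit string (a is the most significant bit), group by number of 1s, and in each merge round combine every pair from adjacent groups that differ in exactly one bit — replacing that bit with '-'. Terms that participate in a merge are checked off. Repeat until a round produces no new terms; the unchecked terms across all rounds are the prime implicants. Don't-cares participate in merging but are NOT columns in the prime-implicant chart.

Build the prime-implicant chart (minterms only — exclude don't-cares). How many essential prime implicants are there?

4

Round 0: 0000✓ 0100✓ 0101✓ 0110✓ 1001✓ 1010✓ 1011✓ 1100✓ 1101✓ 1110✓ 1111✓
Round 1: -100✓ -101✓ -110✓ 0-00 01-0✓ 010-✓ 1-01✓ 1-10✓ 1-11✓ 10-1✓ 101-✓ 11-0✓ 11-1✓ 110-✓ 111-✓
Round 2: -1-0 -10- 1--1 1-1- 11--
PIs = {-1-0, -10-, 0-00, 1--1, 1-1-, 11--}
Coverage chart:
  m0: 0-00 ←essential
  m4: -1-0,-10-,0-00
  m6: -1-0 ←essential
  m9: 1--1 ←essential
  m10: 1-1- ←essential
  m12: -1-0,-10-,11--
  m13: -10-,1--1,11--
  m14: -1-0,1-1-,11--
  m15: 1--1,1-1-,11--
Essential: -1-0, 0-00, 1--1, 1-1-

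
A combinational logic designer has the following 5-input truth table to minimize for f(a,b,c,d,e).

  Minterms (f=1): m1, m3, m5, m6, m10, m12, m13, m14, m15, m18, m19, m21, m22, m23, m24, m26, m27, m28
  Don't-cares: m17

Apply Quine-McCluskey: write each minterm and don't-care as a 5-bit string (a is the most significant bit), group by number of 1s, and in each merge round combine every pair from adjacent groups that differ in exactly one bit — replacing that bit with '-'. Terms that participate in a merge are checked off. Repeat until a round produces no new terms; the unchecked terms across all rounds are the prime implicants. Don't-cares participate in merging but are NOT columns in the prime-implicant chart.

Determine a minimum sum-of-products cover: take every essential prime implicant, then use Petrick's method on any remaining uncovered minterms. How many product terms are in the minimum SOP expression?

8

Round 0: 00001✓ 00011✓ 00101✓ 00110✓ 01010✓ 01100✓ 01101✓ 01110✓ 01111✓ 10001✓ 10010✓ 10011✓ 10101✓ 10110✓ 10111✓ 11000✓ 11010✓ 11011✓ 11100✓
Round 1: -0001✓ -0011✓ -0101✓ -0110 -1010 -1100 0-101 0-110 00-01✓ 000-1✓ 01-10 011-0✓ 011-1✓ 0110-✓ 0111-✓ 1-010✓ 1-011✓ 10-01✓ 10-10✓ 10-11✓ 100-1✓ 1001-✓ 101-1✓ 1011-✓ 11-00 110-0 1101-✓
Round 2: -0-01 -00-1 011-- 1-01- 10--1 10-1-
PIs = {-0-01, -00-1, -0110, -1010, -1100, 0-101, 0-110, 01-10, 011--, 1-01-, 10--1, 10-1-, 11-00, 110-0}
Coverage chart:
  m1: -0-01,-00-1
  m3: -00-1 ←essential
  m5: -0-01,0-101
  m6: -0110,0-110
  m10: -1010,01-10
  m12: -1100,011--
  m13: 0-101,011--
  m14: 0-110,01-10,011--
  m15: 011-- ←essential
  m18: 1-01-,10-1-
  m19: -00-1,1-01-,10--1,10-1-
  m21: -0-01,10--1
  m22: -0110,10-1-
  m23: 10--1,10-1-
  m24: 11-00,110-0
  m26: -1010,1-01-,110-0
  m27: 1-01- ←essential
  m28: -1100,11-00
Essential: -00-1, 011--, 1-01-
Petrick residual → -0-01, -0110, -1010, 10--1, 11-00
Min cover (8 terms): b'd'e + b'c'e + b'cde' + bc'de' + a'bc + ac'd + ab'e + abd'e'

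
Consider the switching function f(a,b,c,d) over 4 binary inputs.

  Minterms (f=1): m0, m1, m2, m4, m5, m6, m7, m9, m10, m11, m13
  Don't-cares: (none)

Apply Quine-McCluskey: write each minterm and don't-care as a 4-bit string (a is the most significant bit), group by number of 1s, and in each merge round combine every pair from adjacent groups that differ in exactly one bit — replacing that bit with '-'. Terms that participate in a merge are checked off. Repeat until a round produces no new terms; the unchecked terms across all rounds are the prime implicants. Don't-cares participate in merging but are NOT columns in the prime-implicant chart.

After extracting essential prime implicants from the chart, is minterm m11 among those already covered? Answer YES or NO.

NO

Round 0: 0000✓ 0001✓ 0010✓ 0100✓ 0101✓ 0110✓ 0111✓ 1001✓ 1010✓ 1011✓ 1101✓
Round 1: -001✓ -010 -101✓ 0-00✓ 0-01✓ 0-10✓ 00-0✓ 000-✓ 01-0✓ 01-1✓ 010-✓ 011-✓ 1-01✓ 10-1 101-
Round 2: --01 0--0 0-0- 01--
PIs = {--01, -010, 0--0, 0-0-, 01--, 10-1, 101-}
Coverage chart:
  m0: 0--0,0-0-
  m1: --01,0-0-
  m2: -010,0--0
  m4: 0--0,0-0-,01--
  m5: --01,0-0-,01--
  m6: 0--0,01--
  m7: 01-- ←essential
  m9: --01,10-1
  m10: -010,101-
  m11: 10-1,101-
  m13: --01 ←essential
Essential: --01, 01--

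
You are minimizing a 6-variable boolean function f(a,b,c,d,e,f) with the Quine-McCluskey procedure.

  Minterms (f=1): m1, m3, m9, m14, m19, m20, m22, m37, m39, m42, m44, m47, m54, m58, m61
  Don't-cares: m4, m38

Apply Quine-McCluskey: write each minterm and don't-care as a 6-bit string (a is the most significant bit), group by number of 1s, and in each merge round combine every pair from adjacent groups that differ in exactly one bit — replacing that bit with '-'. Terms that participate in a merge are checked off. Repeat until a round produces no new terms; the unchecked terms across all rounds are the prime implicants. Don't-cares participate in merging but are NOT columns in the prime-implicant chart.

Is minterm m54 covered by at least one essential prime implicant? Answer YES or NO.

Round 0: 000001✓ 000011✓ 000100✓ 001001✓ 001110 010011✓ 010100✓ 010110✓ 100101✓ 100110✓ 100111✓ 101010✓ 101100 101111✓ 110110✓ 111010✓ 111101
Round 1: -10110 0-0011 0-0100 00-001 0000-1 0101-0 1-0110 1-1010 10-111 1001-1 10011-
PIs = {-10110, 0-0011, 0-0100, 00-001, 0000-1, 001110, 0101-0, 1-0110, 1-1010, 10-111, 1001-1, 10011-, 101100, 111101}
Coverage chart:
  m1: 00-001,0000-1
  m3: 0-0011,0000-1
  m9: 00-001 ←essential
  m14: 001110 ←essential
  m19: 0-0011 ←essential
  m20: 0-0100,0101-0
  m22: -10110,0101-0
  m37: 1001-1 ←essential
  m39: 10-111,1001-1,10011-
  m42: 1-1010 ←essential
  m44: 101100 ←essential
  m47: 10-111 ←essential
  m54: -10110,1-0110
  m58: 1-1010 ←essential
  m61: 111101 ←essential
Essential: 0-0011, 00-001, 001110, 1-1010, 10-111, 1001-1, 101100, 111101

NO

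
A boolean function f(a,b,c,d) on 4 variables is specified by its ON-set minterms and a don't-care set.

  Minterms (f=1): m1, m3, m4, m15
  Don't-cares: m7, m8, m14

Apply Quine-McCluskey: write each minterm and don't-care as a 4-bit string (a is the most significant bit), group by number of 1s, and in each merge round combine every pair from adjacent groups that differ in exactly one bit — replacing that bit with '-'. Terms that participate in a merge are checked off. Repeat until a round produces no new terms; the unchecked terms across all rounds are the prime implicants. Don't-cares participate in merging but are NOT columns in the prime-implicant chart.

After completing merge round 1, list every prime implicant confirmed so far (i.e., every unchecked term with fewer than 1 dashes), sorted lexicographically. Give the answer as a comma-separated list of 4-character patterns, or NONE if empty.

[col 0] 0001*, 0011*, 0100, 0111*, 1000, 1110*, 1111*
[col 1] -111, 0-11, 00-1, 111-
Prime implicants: -111, 0-11, 00-1, 0100, 1000, 111-

0100, 1000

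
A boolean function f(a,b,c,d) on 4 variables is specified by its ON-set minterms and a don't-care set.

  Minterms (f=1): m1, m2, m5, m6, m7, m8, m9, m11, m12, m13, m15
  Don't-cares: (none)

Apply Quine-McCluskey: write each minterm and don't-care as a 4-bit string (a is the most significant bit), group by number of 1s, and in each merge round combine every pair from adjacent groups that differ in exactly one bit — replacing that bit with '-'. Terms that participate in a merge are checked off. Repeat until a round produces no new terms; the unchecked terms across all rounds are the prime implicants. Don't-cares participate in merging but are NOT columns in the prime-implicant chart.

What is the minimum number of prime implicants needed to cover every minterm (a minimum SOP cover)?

5

Round 0: 0001✓ 0010✓ 0101✓ 0110✓ 0111✓ 1000✓ 1001✓ 1011✓ 1100✓ 1101✓ 1111✓
Round 1: -001✓ -101✓ -111✓ 0-01✓ 0-10 01-1✓ 011- 1-00✓ 1-01✓ 1-11✓ 10-1✓ 100-✓ 11-1✓ 110-✓
Round 2: --01 -1-1 1--1 1-0-
PIs = {--01, -1-1, 0-10, 011-, 1--1, 1-0-}
Coverage chart:
  m1: --01 ←essential
  m2: 0-10 ←essential
  m5: --01,-1-1
  m6: 0-10,011-
  m7: -1-1,011-
  m8: 1-0- ←essential
  m9: --01,1--1,1-0-
  m11: 1--1 ←essential
  m12: 1-0- ←essential
  m13: --01,-1-1,1--1,1-0-
  m15: -1-1,1--1
Essential: --01, 0-10, 1--1, 1-0-
Petrick residual → -1-1
Min cover (5 terms): c'd + bd + a'cd' + ad + ac'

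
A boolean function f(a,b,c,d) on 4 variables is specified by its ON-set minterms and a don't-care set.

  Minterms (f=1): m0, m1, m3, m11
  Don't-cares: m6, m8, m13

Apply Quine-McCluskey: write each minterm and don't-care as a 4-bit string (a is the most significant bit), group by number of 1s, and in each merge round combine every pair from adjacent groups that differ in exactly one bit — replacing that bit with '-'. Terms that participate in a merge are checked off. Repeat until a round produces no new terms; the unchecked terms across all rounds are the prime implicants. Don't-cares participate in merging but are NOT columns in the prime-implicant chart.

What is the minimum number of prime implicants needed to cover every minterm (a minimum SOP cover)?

[col 0] 0000*, 0001*, 0011*, 0110, 1000*, 1011*, 1101
[col 1] -000, -011, 00-1, 000-
Prime implicants: -000, -011, 00-1, 000-, 0110, 1101
PI chart (minterm → PIs covering it):
  0 | -000,000-
  1 | 00-1,000-
  3 | -011,00-1
  11 | -011  (sole → essential)
Essential prime implicants: -011
Petrick residual → 000-
Minimum SOP uses 2 PIs: b'cd + a'b'c'

2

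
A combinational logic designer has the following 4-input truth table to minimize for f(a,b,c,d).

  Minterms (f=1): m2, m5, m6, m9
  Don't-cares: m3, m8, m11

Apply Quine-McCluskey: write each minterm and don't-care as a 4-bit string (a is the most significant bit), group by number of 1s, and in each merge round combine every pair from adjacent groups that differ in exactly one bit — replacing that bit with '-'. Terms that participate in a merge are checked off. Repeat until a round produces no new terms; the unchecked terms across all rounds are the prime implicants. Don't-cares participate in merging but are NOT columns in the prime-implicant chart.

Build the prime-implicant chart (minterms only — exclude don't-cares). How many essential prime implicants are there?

2

size-2^0 implicants → 0010(✓)  0011(✓)  0101  0110(✓)  1000(✓)  1001(✓)  1011(✓)
size-2^1 implicants → -011  0-10  001-  10-1  100-
Unchecked terms (primes): -011, 0-10, 001-, 0101, 10-1, 100-
Minterm coverage:
  m2 ⊆ 0-10,001-
  m5 ⊆ 0101 [E]
  m6 ⊆ 0-10 [E]
  m9 ⊆ 10-1,100-
E = {0-10, 0101}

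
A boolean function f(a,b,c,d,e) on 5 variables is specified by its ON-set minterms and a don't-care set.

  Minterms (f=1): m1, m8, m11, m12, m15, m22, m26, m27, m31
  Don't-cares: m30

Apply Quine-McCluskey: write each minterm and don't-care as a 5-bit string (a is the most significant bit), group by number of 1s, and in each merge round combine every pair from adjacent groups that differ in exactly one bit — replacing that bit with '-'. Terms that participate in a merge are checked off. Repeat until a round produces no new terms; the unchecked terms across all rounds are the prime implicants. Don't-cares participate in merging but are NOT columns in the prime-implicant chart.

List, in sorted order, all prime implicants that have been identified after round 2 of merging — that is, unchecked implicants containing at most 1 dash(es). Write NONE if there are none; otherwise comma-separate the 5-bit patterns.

Round 0: 00001 01000✓ 01011✓ 01100✓ 01111✓ 10110✓ 11010✓ 11011✓ 11110✓ 11111✓
Round 1: -1011✓ -1111✓ 01-00 01-11✓ 1-110 11-10✓ 11-11✓ 1101-✓ 1111-✓
Round 2: -1-11 11-1-
PIs = {-1-11, 00001, 01-00, 1-110, 11-1-}

00001, 01-00, 1-110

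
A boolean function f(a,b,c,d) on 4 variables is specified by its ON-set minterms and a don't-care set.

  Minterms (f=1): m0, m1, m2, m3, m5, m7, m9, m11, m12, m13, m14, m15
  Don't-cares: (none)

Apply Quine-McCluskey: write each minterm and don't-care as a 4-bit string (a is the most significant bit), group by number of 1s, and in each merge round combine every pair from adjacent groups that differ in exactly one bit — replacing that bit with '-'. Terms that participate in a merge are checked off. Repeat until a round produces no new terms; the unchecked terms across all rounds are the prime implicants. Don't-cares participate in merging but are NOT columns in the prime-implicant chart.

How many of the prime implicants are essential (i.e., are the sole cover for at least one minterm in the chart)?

3

size-2^0 implicants → 0000(✓)  0001(✓)  0010(✓)  0011(✓)  0101(✓)  0111(✓)  1001(✓)  1011(✓)  1100(✓)  1101(✓)  1110(✓)  1111(✓)
size-2^1 implicants → -001(✓)  -011(✓)  -101(✓)  -111(✓)  0-01(✓)  0-11(✓)  00-0(✓)  00-1(✓)  000-(✓)  001-(✓)  01-1(✓)  1-01(✓)  1-11(✓)  10-1(✓)  11-0(✓)  11-1(✓)  110-(✓)  111-(✓)
size-2^2 implicants → --01(✓)  --11(✓)  -0-1(✓)  -1-1(✓)  0--1(✓)  00--  1--1(✓)  11--
size-2^3 implicants → ---1
Unchecked terms (primes): ---1, 00--, 11--
Minterm coverage:
  m0 ⊆ 00-- [E]
  m1 ⊆ ---1,00--
  m2 ⊆ 00-- [E]
  m3 ⊆ ---1,00--
  m5 ⊆ ---1 [E]
  m7 ⊆ ---1 [E]
  m9 ⊆ ---1 [E]
  m11 ⊆ ---1 [E]
  m12 ⊆ 11-- [E]
  m13 ⊆ ---1,11--
  m14 ⊆ 11-- [E]
  m15 ⊆ ---1,11--
E = {---1, 00--, 11--}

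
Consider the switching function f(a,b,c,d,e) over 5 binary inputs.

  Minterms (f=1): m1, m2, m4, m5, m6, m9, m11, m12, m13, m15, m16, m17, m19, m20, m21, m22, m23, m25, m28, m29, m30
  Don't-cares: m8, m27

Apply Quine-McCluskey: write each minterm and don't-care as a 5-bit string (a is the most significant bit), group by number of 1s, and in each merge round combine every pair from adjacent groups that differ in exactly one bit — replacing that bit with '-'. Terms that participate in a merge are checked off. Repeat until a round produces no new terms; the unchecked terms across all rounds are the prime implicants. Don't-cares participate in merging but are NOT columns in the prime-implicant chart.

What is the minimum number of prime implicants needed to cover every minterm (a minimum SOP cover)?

Round 0: 00001✓ 00010✓ 00100✓ 00101✓ 00110✓ 01000✓ 01001✓ 01011✓ 01100✓ 01101✓ 01111✓ 10000✓ 10001✓ 10011✓ 10100✓ 10101✓ 10110✓ 10111✓ 11001✓ 11011✓ 11100✓ 11101✓ 11110✓
Round 1: -0001✓ -0100✓ -0101✓ -0110✓ -1001✓ -1011✓ -1100✓ -1101✓ 0-001✓ 0-100✓ 0-101✓ 00-01✓ 00-10 001-0✓ 0010-✓ 01-00✓ 01-01✓ 01-11✓ 010-1✓ 0100-✓ 011-1✓ 0110-✓ 1-001✓ 1-011✓ 1-100✓ 1-101✓ 1-110✓ 10-00✓ 10-01✓ 10-11✓ 100-1✓ 1000-✓ 101-0✓ 101-1✓ 1010-✓ 1011-✓ 11-01✓ 110-1✓ 111-0✓ 1110-✓
Round 2: --001✓ --100✓ --101✓ -0-01✓ -01-0 -010-✓ -1-01✓ -10-1 -110-✓ 0--01✓ 0-10-✓ 01--1 01-0- 1--01✓ 1-0-1 1-1-0 1-10-✓ 10--1 10-0- 101--
Round 3: ---01 --10-
PIs = {---01, --10-, -01-0, -10-1, 00-10, 01--1, 01-0-, 1-0-1, 1-1-0, 10--1, 10-0-, 101--}
Coverage chart:
  m1: ---01 ←essential
  m2: 00-10 ←essential
  m4: --10-,-01-0
  m5: ---01,--10-
  m6: -01-0,00-10
  m9: ---01,-10-1,01--1,01-0-
  m11: -10-1,01--1
  m12: --10-,01-0-
  m13: ---01,--10-,01--1,01-0-
  m15: 01--1 ←essential
  m16: 10-0- ←essential
  m17: ---01,1-0-1,10--1,10-0-
  m19: 1-0-1,10--1
  m20: --10-,-01-0,1-1-0,10-0-,101--
  m21: ---01,--10-,10--1,10-0-,101--
  m22: -01-0,1-1-0,101--
  m23: 10--1,101--
  m25: ---01,-10-1,1-0-1
  m28: --10-,1-1-0
  m29: ---01,--10-
  m30: 1-1-0 ←essential
Essential: ---01, 00-10, 01--1, 1-1-0, 10-0-
Petrick residual → --10-, 10--1
Min cover (7 terms): d'e + cd' + a'b'de' + a'be + ace' + ab'e + ab'd'

7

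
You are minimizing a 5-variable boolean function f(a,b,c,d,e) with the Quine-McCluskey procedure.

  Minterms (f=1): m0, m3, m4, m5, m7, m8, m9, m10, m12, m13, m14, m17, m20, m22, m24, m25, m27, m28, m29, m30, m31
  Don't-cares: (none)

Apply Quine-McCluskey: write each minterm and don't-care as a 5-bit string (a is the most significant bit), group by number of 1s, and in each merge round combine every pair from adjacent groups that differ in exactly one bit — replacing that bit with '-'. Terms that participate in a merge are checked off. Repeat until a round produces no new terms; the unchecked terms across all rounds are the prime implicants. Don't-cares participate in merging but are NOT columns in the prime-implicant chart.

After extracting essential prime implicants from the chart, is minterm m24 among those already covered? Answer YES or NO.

size-2^0 implicants → 00000(✓)  00011(✓)  00100(✓)  00101(✓)  00111(✓)  01000(✓)  01001(✓)  01010(✓)  01100(✓)  01101(✓)  01110(✓)  10001(✓)  10100(✓)  10110(✓)  11000(✓)  11001(✓)  11011(✓)  11100(✓)  11101(✓)  11110(✓)  11111(✓)
size-2^1 implicants → -0100(✓)  -1000(✓)  -1001(✓)  -1100(✓)  -1101(✓)  -1110(✓)  0-000(✓)  0-100(✓)  0-101(✓)  00-00(✓)  00-11  001-1  0010-(✓)  01-00(✓)  01-01(✓)  01-10(✓)  010-0(✓)  0100-(✓)  011-0(✓)  0110-(✓)  1-001  1-100(✓)  1-110(✓)  101-0(✓)  11-00(✓)  11-01(✓)  11-11(✓)  110-1(✓)  1100-(✓)  111-0(✓)  111-1(✓)  1110-(✓)  1111-(✓)
size-2^2 implicants → --100  -1-00(✓)  -1-01(✓)  -100-(✓)  -11-0  -110-(✓)  0--00  0-10-  01--0  01-0-(✓)  1-1-0  11--1  11-0-(✓)  111--
size-2^3 implicants → -1-0-
Unchecked terms (primes): --100, -1-0-, -11-0, 0--00, 0-10-, 00-11, 001-1, 01--0, 1-001, 1-1-0, 11--1, 111--
Minterm coverage:
  m0 ⊆ 0--00 [E]
  m3 ⊆ 00-11 [E]
  m4 ⊆ --100,0--00,0-10-
  m5 ⊆ 0-10-,001-1
  m7 ⊆ 00-11,001-1
  m8 ⊆ -1-0-,0--00,01--0
  m9 ⊆ -1-0- [E]
  m10 ⊆ 01--0 [E]
  m12 ⊆ --100,-1-0-,-11-0,0--00,0-10-,01--0
  m13 ⊆ -1-0-,0-10-
  m14 ⊆ -11-0,01--0
  m17 ⊆ 1-001 [E]
  m20 ⊆ --100,1-1-0
  m22 ⊆ 1-1-0 [E]
  m24 ⊆ -1-0- [E]
  m25 ⊆ -1-0-,1-001,11--1
  m27 ⊆ 11--1 [E]
  m28 ⊆ --100,-1-0-,-11-0,1-1-0,111--
  m29 ⊆ -1-0-,11--1,111--
  m30 ⊆ -11-0,1-1-0,111--
  m31 ⊆ 11--1,111--
E = {-1-0-, 0--00, 00-11, 01--0, 1-001, 1-1-0, 11--1}

YES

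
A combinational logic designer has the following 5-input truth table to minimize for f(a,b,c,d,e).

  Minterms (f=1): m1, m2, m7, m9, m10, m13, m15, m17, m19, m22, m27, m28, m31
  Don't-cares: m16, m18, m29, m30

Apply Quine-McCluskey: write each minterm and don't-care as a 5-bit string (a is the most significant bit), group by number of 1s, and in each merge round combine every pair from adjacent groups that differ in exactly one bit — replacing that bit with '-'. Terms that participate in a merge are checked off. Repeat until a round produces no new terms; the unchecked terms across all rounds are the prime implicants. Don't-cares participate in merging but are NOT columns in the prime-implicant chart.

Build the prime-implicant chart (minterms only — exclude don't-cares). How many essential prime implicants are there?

[col 0] 00001*, 00010*, 00111*, 01001*, 01010*, 01101*, 01111*, 10000*, 10001*, 10010*, 10011*, 10110*, 11011*, 11100*, 11101*, 11110*, 11111*
[col 1] -0001, -0010, -1101*, -1111*, 0-001, 0-010, 0-111, 01-01, 011-1*, 1-011, 1-110, 10-10, 100-0*, 100-1*, 1000-*, 1001-*, 11-11, 111-0*, 111-1*, 1110-*, 1111-*
[col 2] -11-1, 100--, 111--
Prime implicants: -0001, -0010, -11-1, 0-001, 0-010, 0-111, 01-01, 1-011, 1-110, 10-10, 100--, 11-11, 111--
PI chart (minterm → PIs covering it):
  1 | -0001,0-001
  2 | -0010,0-010
  7 | 0-111  (sole → essential)
  9 | 0-001,01-01
  10 | 0-010  (sole → essential)
  13 | -11-1,01-01
  15 | -11-1,0-111
  17 | -0001,100--
  19 | 1-011,100--
  22 | 1-110,10-10
  27 | 1-011,11-11
  28 | 111--  (sole → essential)
  31 | -11-1,11-11,111--
Essential prime implicants: 0-010, 0-111, 111--

3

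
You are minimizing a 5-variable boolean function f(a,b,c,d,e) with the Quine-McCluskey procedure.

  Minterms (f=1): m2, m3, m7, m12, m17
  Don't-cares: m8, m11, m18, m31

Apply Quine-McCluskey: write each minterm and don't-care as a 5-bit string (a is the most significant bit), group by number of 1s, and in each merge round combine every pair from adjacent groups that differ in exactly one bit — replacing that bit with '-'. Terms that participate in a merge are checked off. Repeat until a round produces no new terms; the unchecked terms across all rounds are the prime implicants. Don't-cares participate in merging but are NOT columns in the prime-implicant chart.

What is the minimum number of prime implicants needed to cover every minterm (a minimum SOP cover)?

4

[col 0] 00010*, 00011*, 00111*, 01000*, 01011*, 01100*, 10001, 10010*, 11111
[col 1] -0010, 0-011, 00-11, 0001-, 01-00
Prime implicants: -0010, 0-011, 00-11, 0001-, 01-00, 10001, 11111
PI chart (minterm → PIs covering it):
  2 | -0010,0001-
  3 | 0-011,00-11,0001-
  7 | 00-11  (sole → essential)
  12 | 01-00  (sole → essential)
  17 | 10001  (sole → essential)
Essential prime implicants: 00-11, 01-00, 10001
Petrick residual → -0010
Minimum SOP uses 4 PIs: b'c'de' + a'b'de + a'bd'e' + ab'c'd'e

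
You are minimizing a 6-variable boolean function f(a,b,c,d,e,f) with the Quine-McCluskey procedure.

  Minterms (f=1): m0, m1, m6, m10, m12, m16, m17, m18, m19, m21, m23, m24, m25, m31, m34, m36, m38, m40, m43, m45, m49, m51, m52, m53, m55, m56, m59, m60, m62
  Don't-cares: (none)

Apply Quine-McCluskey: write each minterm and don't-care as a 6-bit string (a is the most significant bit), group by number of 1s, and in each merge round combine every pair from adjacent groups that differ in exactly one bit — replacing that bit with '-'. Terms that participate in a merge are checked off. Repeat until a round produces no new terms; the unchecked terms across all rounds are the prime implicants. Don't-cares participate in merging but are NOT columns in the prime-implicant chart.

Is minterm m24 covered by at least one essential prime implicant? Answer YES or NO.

[col 0] 000000*, 000001*, 000110*, 001010, 001100, 010000*, 010001*, 010010*, 010011*, 010101*, 010111*, 011000*, 011001*, 011111*, 100010*, 100100*, 100110*, 101000*, 101011*, 101101, 110001*, 110011*, 110100*, 110101*, 110111*, 111000*, 111011*, 111100*, 111110*
[col 1] -00110, -10001*, -10011*, -10101*, -10111*, -11000, 0-0000*, 0-0001*, 00000-*, 01-000*, 01-001*, 01-111, 010-01*, 010-11*, 0100-0*, 0100-1*, 01000-*, 01001-*, 0101-1*, 01100-*, 1-0100, 1-1000, 1-1011, 100-10, 1001-0, 11-011, 11-100, 110-01*, 110-11*, 1100-1*, 1101-1*, 11010-, 111-00, 1111-0
[col 2] -10-01*, -10-11*, -100-1*, -101-1*, 0-000-, 01-00-, 010--1*, 0100--, 110--1*
[col 3] -10--1
Prime implicants: -00110, -10--1, -11000, 0-000-, 001010, 001100, 01-00-, 01-111, 0100--, 1-0100, 1-1000, 1-1011, 100-10, 1001-0, 101101, 11-011, 11-100, 11010-, 111-00, 1111-0
PI chart (minterm → PIs covering it):
  0 | 0-000-  (sole → essential)
  1 | 0-000-  (sole → essential)
  6 | -00110  (sole → essential)
  10 | 001010  (sole → essential)
  12 | 001100  (sole → essential)
  16 | 0-000-,01-00-,0100--
  17 | -10--1,0-000-,01-00-,0100--
  18 | 0100--  (sole → essential)
  19 | -10--1,0100--
  21 | -10--1  (sole → essential)
  23 | -10--1,01-111
  24 | -11000,01-00-
  25 | 01-00-  (sole → essential)
  31 | 01-111  (sole → essential)
  34 | 100-10  (sole → essential)
  36 | 1-0100,1001-0
  38 | -00110,100-10,1001-0
  40 | 1-1000  (sole → essential)
  43 | 1-1011  (sole → essential)
  45 | 101101  (sole → essential)
  49 | -10--1  (sole → essential)
  51 | -10--1,11-011
  52 | 1-0100,11-100,11010-
  53 | -10--1,11010-
  55 | -10--1  (sole → essential)
  56 | -11000,1-1000,111-00
  59 | 1-1011,11-011
  60 | 11-100,111-00,1111-0
  62 | 1111-0  (sole → essential)
Essential prime implicants: -00110, -10--1, 0-000-, 001010, 001100, 01-00-, 01-111, 0100--, 1-1000, 1-1011, 100-10, 101101, 1111-0

YES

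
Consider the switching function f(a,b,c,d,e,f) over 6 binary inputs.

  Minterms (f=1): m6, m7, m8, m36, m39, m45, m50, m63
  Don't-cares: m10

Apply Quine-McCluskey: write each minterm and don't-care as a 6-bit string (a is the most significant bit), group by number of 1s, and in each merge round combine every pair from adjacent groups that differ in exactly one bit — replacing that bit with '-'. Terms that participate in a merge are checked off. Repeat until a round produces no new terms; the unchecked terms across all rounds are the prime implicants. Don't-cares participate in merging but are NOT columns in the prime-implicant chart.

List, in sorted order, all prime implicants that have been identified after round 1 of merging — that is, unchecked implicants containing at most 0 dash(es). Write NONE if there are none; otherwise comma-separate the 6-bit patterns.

Round 0: 000110✓ 000111✓ 001000✓ 001010✓ 100100 100111✓ 101101 110010 111111
Round 1: -00111 00011- 0010-0
PIs = {-00111, 00011-, 0010-0, 100100, 101101, 110010, 111111}

100100, 101101, 110010, 111111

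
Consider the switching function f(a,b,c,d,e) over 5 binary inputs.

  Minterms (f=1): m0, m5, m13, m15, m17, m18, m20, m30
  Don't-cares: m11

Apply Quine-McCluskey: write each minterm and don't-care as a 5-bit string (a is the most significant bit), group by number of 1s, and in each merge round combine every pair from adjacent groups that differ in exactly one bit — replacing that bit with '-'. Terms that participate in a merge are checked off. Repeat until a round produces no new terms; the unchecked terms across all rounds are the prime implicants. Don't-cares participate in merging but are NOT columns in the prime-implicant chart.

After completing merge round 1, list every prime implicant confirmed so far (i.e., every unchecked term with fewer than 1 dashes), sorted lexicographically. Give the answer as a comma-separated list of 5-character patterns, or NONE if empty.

Round 0: 00000 00101✓ 01011✓ 01101✓ 01111✓ 10001 10010 10100 11110
Round 1: 0-101 01-11 011-1
PIs = {0-101, 00000, 01-11, 011-1, 10001, 10010, 10100, 11110}

00000, 10001, 10010, 10100, 11110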